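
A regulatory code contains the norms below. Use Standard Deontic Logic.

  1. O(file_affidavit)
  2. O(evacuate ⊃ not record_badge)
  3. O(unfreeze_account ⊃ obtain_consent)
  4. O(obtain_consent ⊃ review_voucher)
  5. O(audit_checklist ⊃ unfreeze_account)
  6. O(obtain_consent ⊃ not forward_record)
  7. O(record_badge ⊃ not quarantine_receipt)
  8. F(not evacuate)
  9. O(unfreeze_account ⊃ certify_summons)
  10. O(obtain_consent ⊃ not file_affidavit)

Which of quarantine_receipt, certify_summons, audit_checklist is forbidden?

Premise 1 states O(file_affidavit) outright.
Premise 10 is O(obtain_consent ⊃ not file_affidavit); contrapositively O(file_affidavit ⊃ not obtain_consent). Since O(file_affidavit) holds, K gives O(not obtain_consent).
The contrapositive of premise 3 (O(unfreeze_account ⊃ obtain_consent)) is O(not obtain_consent ⊃ not unfreeze_account), and O(not obtain_consent) is already established, so O(not unfreeze_account).
Premise 5 is O(audit_checklist ⊃ unfreeze_account); contrapositively O(not unfreeze_account ⊃ not audit_checklist). Since O(not unfreeze_account) holds, K gives O(not audit_checklist).
So O(not audit_checklist) holds, i.e. audit_checklist is forbidden. None of the other listed options is forbidden under the premises.

audit_checklist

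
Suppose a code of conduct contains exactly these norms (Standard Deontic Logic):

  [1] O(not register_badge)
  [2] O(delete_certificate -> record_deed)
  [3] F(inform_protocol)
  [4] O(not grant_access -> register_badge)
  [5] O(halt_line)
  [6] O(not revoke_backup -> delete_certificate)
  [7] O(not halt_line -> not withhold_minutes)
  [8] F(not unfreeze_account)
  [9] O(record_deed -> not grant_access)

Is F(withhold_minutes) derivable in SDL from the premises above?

No

Premise 7 is O(not halt_line -> not withhold_minutes), but O(not halt_line) is not derivable from the premises, so it does not yield O(not withhold_minutes).
No other premise forces O(not withhold_minutes). An ideal world satisfying every premise can still have withhold_minutes true, so F(withhold_minutes) is not derivable.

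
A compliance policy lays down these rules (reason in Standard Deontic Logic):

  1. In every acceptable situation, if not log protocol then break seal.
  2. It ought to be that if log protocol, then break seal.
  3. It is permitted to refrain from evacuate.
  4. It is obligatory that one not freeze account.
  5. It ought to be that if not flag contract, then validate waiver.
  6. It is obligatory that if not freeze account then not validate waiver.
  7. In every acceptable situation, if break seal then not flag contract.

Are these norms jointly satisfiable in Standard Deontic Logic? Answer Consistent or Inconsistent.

Inconsistent

Premises 2 and 1 are O(log_protocol → break_seal) and O(¬log_protocol → break_seal); every ideal world satisfies log_protocol or ¬log_protocol, so in either case break_seal holds — hence O(break_seal).
Premise 7 is O(break_seal → ¬flag_contract); since O(break_seal), deontic closure gives O(¬flag_contract).
From O(¬flag_contract) and premise 5, O(¬flag_contract → validate_waiver), we obtain O(validate_waiver).
The contrapositive of premise 6 (O(¬freeze_account → ¬validate_waiver)) is O(validate_waiver → freeze_account), and O(validate_waiver) is already established, so O(freeze_account).
However, premise 4 gives O(¬freeze_account).
We now have both O(freeze_account) and O(¬freeze_account) — freeze_account is simultaneously obligatory and forbidden, violating the D-axiom.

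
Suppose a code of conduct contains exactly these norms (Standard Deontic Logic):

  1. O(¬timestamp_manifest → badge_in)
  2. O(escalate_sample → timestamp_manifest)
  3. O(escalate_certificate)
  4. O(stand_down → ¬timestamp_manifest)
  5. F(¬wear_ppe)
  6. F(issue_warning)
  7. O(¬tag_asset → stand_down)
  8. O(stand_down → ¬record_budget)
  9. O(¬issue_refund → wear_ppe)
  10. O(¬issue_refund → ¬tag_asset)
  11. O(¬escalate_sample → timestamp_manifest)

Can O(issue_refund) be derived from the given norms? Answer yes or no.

Yes

Premises 11 and 2 are O(¬escalate_sample → timestamp_manifest) and O(escalate_sample → timestamp_manifest); every ideal world satisfies ¬escalate_sample or escalate_sample, so in either case timestamp_manifest holds — hence O(timestamp_manifest).
The contrapositive of premise 4 (O(stand_down → ¬timestamp_manifest)) is O(timestamp_manifest → ¬stand_down), and O(timestamp_manifest) is already established, so O(¬stand_down).
Premise 7 is O(¬tag_asset → stand_down); contrapositively O(¬stand_down → tag_asset). Since O(¬stand_down) holds, K gives O(tag_asset).
Premise 10, O(¬issue_refund → ¬tag_asset), contraposes to O(tag_asset → issue_refund); with O(tag_asset) we get O(issue_refund).
Premises 1, 3, 5, 6, 8, 9 do not contribute to this derivation.
So O(issue_refund) follows.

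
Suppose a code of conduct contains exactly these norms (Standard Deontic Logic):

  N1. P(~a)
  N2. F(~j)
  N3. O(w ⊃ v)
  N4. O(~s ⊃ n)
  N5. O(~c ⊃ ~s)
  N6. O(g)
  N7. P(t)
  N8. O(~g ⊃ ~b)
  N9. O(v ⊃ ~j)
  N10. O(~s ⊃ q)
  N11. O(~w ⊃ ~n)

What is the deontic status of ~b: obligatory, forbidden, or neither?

Neither

Premise 8 is O(~g ⊃ ~b), but O(~g) is not derivable from the premises, so it does not yield O(~b).
No premise or chain of K-axiom applications forces O(~b), and none forces O(b). So ~b is neither obligatory nor forbidden under these norms.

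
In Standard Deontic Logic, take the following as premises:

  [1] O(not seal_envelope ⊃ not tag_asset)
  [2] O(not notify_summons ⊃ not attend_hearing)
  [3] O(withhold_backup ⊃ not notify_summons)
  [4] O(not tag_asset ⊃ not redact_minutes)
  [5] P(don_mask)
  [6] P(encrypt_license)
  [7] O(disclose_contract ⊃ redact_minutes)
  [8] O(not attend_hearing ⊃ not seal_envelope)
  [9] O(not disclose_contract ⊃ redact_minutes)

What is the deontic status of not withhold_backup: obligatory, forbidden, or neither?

Obligatory

By case analysis on not disclose_contract: premise 9 gives O(not disclose_contract ⊃ redact_minutes) and premise 7 gives O(disclose_contract ⊃ redact_minutes), so O(redact_minutes) either way.
Premise 4, O(not tag_asset ⊃ not redact_minutes), contraposes to O(redact_minutes ⊃ tag_asset); with O(redact_minutes) we get O(tag_asset).
Premise 1 is O(not seal_envelope ⊃ not tag_asset); contrapositively O(tag_asset ⊃ seal_envelope). Since O(tag_asset) holds, K gives O(seal_envelope).
Premise 8 is O(not attend_hearing ⊃ not seal_envelope); contrapositively O(seal_envelope ⊃ attend_hearing). Since O(seal_envelope) holds, K gives O(attend_hearing).
Premise 2, O(not notify_summons ⊃ not attend_hearing), contraposes to O(attend_hearing ⊃ notify_summons); with O(attend_hearing) we get O(notify_summons).
Premise 3, O(withhold_backup ⊃ not notify_summons), contraposes to O(notify_summons ⊃ not withhold_backup); with O(notify_summons) we get O(not withhold_backup).
Premises 5, 6 do not contribute to this derivation.
Hence not withhold_backup is obligatory.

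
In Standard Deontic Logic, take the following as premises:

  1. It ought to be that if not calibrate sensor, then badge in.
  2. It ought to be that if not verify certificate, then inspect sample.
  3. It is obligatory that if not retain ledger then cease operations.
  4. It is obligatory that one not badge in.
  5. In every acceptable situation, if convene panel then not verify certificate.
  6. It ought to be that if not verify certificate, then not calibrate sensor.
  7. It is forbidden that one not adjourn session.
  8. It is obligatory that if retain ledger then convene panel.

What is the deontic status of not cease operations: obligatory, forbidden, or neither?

Forbidden

From premise 4 we have O(¬badge_in).
Premise 1 is O(¬calibrate_sensor → badge_in); contrapositively O(¬badge_in → calibrate_sensor). Since O(¬badge_in) holds, K gives O(calibrate_sensor).
Premise 6, O(¬verify_certificate → ¬calibrate_sensor), contraposes to O(calibrate_sensor → verify_certificate); with O(calibrate_sensor) we get O(verify_certificate).
Premise 5, O(convene_panel → ¬verify_certificate), contraposes to O(verify_certificate → ¬convene_panel); with O(verify_certificate) we get O(¬convene_panel).
The contrapositive of premise 8 (O(retain_ledger → convene_panel)) is O(¬convene_panel → ¬retain_ledger), and O(¬convene_panel) is already established, so O(¬retain_ledger).
With premise 3, O(¬retain_ledger → cease_operations), the K-axiom yields O(cease_operations).
Premises 2, 7 do not contribute to this derivation.
Thus O(cease_operations), which is F(¬cease_operations): ¬cease_operations is forbidden.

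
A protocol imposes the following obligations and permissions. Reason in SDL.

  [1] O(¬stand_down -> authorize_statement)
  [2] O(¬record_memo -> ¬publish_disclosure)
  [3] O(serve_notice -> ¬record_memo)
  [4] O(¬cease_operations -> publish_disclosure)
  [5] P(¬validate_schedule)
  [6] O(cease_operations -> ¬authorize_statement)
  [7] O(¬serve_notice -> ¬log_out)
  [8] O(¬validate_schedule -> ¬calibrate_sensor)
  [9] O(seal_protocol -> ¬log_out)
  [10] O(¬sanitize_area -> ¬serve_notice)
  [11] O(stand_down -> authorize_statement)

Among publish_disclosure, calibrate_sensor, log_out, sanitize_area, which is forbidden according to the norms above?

log_out

By case analysis on ¬stand_down: premise 1 gives O(¬stand_down -> authorize_statement) and premise 11 gives O(stand_down -> authorize_statement), so O(authorize_statement) either way.
Premise 6 is O(cease_operations -> ¬authorize_statement); contrapositively O(authorize_statement -> ¬cease_operations). Since O(authorize_statement) holds, K gives O(¬cease_operations).
From O(¬cease_operations) and premise 4, O(¬cease_operations -> publish_disclosure), we obtain O(publish_disclosure).
Premise 2, O(¬record_memo -> ¬publish_disclosure), contraposes to O(publish_disclosure -> record_memo); with O(publish_disclosure) we get O(record_memo).
Premise 3 is O(serve_notice -> ¬record_memo); contrapositively O(record_memo -> ¬serve_notice). Since O(record_memo) holds, K gives O(¬serve_notice).
With premise 7, O(¬serve_notice -> ¬log_out), the K-axiom yields O(¬log_out).
So O(¬log_out) holds, i.e. log_out is forbidden. None of the other listed options is forbidden under the premises.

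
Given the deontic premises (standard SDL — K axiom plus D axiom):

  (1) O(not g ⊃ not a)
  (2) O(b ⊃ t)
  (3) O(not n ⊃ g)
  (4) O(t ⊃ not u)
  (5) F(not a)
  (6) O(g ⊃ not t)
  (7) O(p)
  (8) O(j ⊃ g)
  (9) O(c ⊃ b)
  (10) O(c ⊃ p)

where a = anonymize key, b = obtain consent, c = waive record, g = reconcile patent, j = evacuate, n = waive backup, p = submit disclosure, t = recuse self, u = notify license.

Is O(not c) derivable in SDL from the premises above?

F(not a) at premise 5 means O(a).
Premise 1 is O(not g ⊃ not a); contrapositively O(a ⊃ g). Since O(a) holds, K gives O(g).
Applying K to premise 6 (O(g ⊃ not t)) and O(g) yields O(not t).
Premise 2, O(b ⊃ t), contraposes to O(not t ⊃ not b); with O(not t) we get O(not b).
The contrapositive of premise 9 (O(c ⊃ b)) is O(not b ⊃ not c), and O(not b) is already established, so O(not c).
Premises 3, 4, 7, 8, 10 do not contribute to this derivation.
So O(not c) follows.

Yes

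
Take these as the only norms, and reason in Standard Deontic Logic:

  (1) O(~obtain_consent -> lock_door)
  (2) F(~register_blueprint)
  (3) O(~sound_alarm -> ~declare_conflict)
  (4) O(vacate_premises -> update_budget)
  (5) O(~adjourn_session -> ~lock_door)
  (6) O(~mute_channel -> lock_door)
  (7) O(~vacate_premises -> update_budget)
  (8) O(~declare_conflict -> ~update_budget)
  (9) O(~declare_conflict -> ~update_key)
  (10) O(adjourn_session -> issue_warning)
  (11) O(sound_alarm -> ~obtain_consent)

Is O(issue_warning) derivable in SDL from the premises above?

By case analysis on vacate_premises: premise 4 gives O(vacate_premises -> update_budget) and premise 7 gives O(~vacate_premises -> update_budget), so O(update_budget) either way.
Premise 8 is O(~declare_conflict -> ~update_budget); contrapositively O(update_budget -> declare_conflict). Since O(update_budget) holds, K gives O(declare_conflict).
The contrapositive of premise 3 (O(~sound_alarm -> ~declare_conflict)) is O(declare_conflict -> sound_alarm), and O(declare_conflict) is already established, so O(sound_alarm).
Premise 11 is O(sound_alarm -> ~obtain_consent); since O(sound_alarm), deontic closure gives O(~obtain_consent).
From O(~obtain_consent) and premise 1, O(~obtain_consent -> lock_door), we obtain O(lock_door).
The contrapositive of premise 5 (O(~adjourn_session -> ~lock_door)) is O(lock_door -> adjourn_session), and O(lock_door) is already established, so O(adjourn_session).
From O(adjourn_session) and premise 10, O(adjourn_session -> issue_warning), we obtain O(issue_warning).
Premises 2, 6, 9 do not contribute to this derivation.
So O(issue_warning) follows.

Yes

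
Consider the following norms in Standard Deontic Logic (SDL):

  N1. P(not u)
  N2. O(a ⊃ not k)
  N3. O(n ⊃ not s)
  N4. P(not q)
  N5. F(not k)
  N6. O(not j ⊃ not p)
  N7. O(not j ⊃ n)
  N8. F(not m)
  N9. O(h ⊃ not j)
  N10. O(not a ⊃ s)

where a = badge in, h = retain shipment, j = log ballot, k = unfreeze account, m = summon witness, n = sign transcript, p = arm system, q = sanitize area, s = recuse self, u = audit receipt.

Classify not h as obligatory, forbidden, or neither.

Premise 5 is F(not k), i.e. O(k).
Premise 2, O(a ⊃ not k), contraposes to O(k ⊃ not a); with O(k) we get O(not a).
Premise 10 is O(not a ⊃ s); since O(not a), deontic closure gives O(s).
Premise 3, O(n ⊃ not s), contraposes to O(s ⊃ not n); with O(s) we get O(not n).
Premise 7, O(not j ⊃ n), contraposes to O(not n ⊃ j); with O(not n) we get O(j).
Premise 9 is O(h ⊃ not j); contrapositively O(j ⊃ not h). Since O(j) holds, K gives O(not h).
Premises 1, 4, 6, 8 do not contribute to this derivation.
Hence not h is obligatory.

Obligatory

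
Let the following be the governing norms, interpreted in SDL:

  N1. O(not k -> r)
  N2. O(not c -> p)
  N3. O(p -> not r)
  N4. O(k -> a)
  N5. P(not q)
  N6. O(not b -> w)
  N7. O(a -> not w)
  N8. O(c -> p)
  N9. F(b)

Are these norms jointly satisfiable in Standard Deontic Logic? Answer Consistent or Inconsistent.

Inconsistent

By case analysis on not c: premise 2 gives O(not c -> p) and premise 8 gives O(c -> p), so O(p) either way.
Applying K to premise 3 (O(p -> not r)) and O(p) yields O(not r).
The contrapositive of premise 1 (O(not k -> r)) is O(not r -> k), and O(not r) is already established, so O(k).
Premise 4 is O(k -> a); since O(k), deontic closure gives O(a).
With premise 7, O(a -> not w), the K-axiom yields O(not w).
The contrapositive of premise 6 (O(not b -> w)) is O(not w -> b), and O(not w) is already established, so O(b).
Yet premise 9 is F(b), i.e. O(not b).
We now have both O(b) and O(not b) — b is simultaneously obligatory and forbidden, violating the D-axiom.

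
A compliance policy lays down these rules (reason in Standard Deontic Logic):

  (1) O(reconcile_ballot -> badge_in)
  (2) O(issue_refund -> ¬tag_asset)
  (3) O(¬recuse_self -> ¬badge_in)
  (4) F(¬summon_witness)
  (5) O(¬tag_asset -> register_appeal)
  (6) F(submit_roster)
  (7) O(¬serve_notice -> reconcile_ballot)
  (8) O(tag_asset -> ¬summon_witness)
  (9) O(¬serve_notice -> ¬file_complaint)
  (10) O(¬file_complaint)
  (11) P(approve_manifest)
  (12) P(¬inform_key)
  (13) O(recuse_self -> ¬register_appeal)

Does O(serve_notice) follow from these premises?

Yes

F(¬summon_witness) at premise 4 means O(summon_witness).
Premise 8 is O(tag_asset -> ¬summon_witness); contrapositively O(summon_witness -> ¬tag_asset). Since O(summon_witness) holds, K gives O(¬tag_asset).
Applying K to premise 5 (O(¬tag_asset -> register_appeal)) and O(¬tag_asset) yields O(register_appeal).
Premise 13, O(recuse_self -> ¬register_appeal), contraposes to O(register_appeal -> ¬recuse_self); with O(register_appeal) we get O(¬recuse_self).
From O(¬recuse_self) and premise 3, O(¬recuse_self -> ¬badge_in), we obtain O(¬badge_in).
Premise 1, O(reconcile_ballot -> badge_in), contraposes to O(¬badge_in -> ¬reconcile_ballot); with O(¬badge_in) we get O(¬reconcile_ballot).
The contrapositive of premise 7 (O(¬serve_notice -> reconcile_ballot)) is O(¬reconcile_ballot -> serve_notice), and O(¬reconcile_ballot) is already established, so O(serve_notice).
Premises 2, 6, 9, 10, 11, 12 do not contribute to this derivation.
So O(serve_notice) follows.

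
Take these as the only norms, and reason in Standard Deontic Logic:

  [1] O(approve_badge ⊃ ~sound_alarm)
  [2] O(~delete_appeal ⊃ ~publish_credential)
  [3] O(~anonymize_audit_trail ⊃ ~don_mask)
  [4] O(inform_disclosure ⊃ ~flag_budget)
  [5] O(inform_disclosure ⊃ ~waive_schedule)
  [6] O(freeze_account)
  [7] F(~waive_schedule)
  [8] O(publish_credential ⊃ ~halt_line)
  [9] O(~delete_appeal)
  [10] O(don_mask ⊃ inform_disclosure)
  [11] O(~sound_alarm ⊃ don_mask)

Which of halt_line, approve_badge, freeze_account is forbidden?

approve_badge

Premise 7 is F(~waive_schedule), i.e. O(waive_schedule).
Premise 5 is O(inform_disclosure ⊃ ~waive_schedule); contrapositively O(waive_schedule ⊃ ~inform_disclosure). Since O(waive_schedule) holds, K gives O(~inform_disclosure).
Premise 10, O(don_mask ⊃ inform_disclosure), contraposes to O(~inform_disclosure ⊃ ~don_mask); with O(~inform_disclosure) we get O(~don_mask).
The contrapositive of premise 11 (O(~sound_alarm ⊃ don_mask)) is O(~don_mask ⊃ sound_alarm), and O(~don_mask) is already established, so O(sound_alarm).
Premise 1, O(approve_badge ⊃ ~sound_alarm), contraposes to O(sound_alarm ⊃ ~approve_badge); with O(sound_alarm) we get O(~approve_badge).
So O(~approve_badge) holds, i.e. approve_badge is forbidden. None of the other listed options is forbidden under the premises.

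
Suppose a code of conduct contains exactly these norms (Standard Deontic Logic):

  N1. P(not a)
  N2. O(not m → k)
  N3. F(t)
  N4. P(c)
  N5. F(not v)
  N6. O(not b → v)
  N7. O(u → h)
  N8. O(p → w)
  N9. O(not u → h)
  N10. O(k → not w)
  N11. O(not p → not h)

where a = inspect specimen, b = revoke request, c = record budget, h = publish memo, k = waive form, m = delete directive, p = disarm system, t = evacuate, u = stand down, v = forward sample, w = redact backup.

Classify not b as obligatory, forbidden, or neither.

Premise 6 is O(not b → v); even if O(v) held, inferring O(not b) would be affirming the consequent — invalid.
No premise or chain of K-axiom applications forces O(not b), and none forces O(b). So not b is neither obligatory nor forbidden under these norms.

Neither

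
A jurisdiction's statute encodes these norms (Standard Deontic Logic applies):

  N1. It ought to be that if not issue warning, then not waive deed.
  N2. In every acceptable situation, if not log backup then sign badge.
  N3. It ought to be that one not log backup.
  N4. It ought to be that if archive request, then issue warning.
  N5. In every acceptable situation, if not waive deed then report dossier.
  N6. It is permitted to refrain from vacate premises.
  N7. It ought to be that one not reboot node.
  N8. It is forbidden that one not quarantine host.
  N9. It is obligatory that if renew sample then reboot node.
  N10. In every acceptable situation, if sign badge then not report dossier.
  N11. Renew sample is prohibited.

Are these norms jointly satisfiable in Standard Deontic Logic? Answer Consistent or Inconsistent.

Premise 9 is O(renew_sample → reboot_node), but O(renew_sample) is not derivable from the premises, so it does not yield O(reboot_node).
So O(reboot_node) is not derivable, and the apparent clash with O(¬reboot_node) does not arise.
A world satisfying every obligation exists (e.g. archive_request=false, issue_warning=true, log_backup=false, quarantine_host=true, reboot_node=false, renew_sample=false, report_dossier=false, sign_badge=true, vacate_premises=false, waive_deed=true); no atom is both obligatory and forbidden, so the set is consistent.

Consistent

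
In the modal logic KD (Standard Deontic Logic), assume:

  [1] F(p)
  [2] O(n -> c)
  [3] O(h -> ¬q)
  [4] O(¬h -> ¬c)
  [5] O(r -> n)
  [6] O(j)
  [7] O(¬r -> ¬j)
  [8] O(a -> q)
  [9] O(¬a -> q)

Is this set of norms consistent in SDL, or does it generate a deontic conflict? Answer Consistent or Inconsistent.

Inconsistent

Premises 9 and 8 cover both cases: O(¬a -> q) and O(a -> q). Since ¬a ∨ a is a tautology, O(q) follows.
Premise 3 is O(h -> ¬q); contrapositively O(q -> ¬h). Since O(q) holds, K gives O(¬h).
From O(¬h) and premise 4, O(¬h -> ¬c), we obtain O(¬c).
The contrapositive of premise 2 (O(n -> c)) is O(¬c -> ¬n), and O(¬c) is already established, so O(¬n).
Premise 5, O(r -> n), contraposes to O(¬n -> ¬r); with O(¬n) we get O(¬r).
With premise 7, O(¬r -> ¬j), the K-axiom yields O(¬j).
Yet premise 6 states O(j).
We now have both O(¬j) and O(j) — j is simultaneously obligatory and forbidden, violating the D-axiom.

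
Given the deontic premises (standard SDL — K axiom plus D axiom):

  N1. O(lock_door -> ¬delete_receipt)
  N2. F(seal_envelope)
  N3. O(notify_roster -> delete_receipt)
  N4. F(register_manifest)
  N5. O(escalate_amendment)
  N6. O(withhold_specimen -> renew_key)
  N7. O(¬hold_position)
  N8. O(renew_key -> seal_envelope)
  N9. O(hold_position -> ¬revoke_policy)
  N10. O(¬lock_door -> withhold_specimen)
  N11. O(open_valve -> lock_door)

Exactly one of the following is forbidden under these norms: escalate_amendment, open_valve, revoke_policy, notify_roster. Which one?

Premise 2, F(seal_envelope), is equivalent to O(¬seal_envelope).
Premise 8, O(renew_key -> seal_envelope), contraposes to O(¬seal_envelope -> ¬renew_key); with O(¬seal_envelope) we get O(¬renew_key).
Premise 6 is O(withhold_specimen -> renew_key); contrapositively O(¬renew_key -> ¬withhold_specimen). Since O(¬renew_key) holds, K gives O(¬withhold_specimen).
Premise 10 is O(¬lock_door -> withhold_specimen); contrapositively O(¬withhold_specimen -> lock_door). Since O(¬withhold_specimen) holds, K gives O(lock_door).
Applying K to premise 1 (O(lock_door -> ¬delete_receipt)) and O(lock_door) yields O(¬delete_receipt).
Premise 3, O(notify_roster -> delete_receipt), contraposes to O(¬delete_receipt -> ¬notify_roster); with O(¬delete_receipt) we get O(¬notify_roster).
So O(¬notify_roster) holds, i.e. notify_roster is forbidden. None of the other listed options is forbidden under the premises.

notify_roster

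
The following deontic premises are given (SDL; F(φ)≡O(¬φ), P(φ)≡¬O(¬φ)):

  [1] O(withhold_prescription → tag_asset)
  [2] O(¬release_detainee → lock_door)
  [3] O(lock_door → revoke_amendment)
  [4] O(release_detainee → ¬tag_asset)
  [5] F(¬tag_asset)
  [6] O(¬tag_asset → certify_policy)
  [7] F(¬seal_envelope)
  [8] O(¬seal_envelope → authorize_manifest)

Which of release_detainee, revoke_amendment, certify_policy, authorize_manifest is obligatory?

revoke_amendment

F(¬tag_asset) at premise 5 means O(tag_asset).
Premise 4, O(release_detainee → ¬tag_asset), contraposes to O(tag_asset → ¬release_detainee); with O(tag_asset) we get O(¬release_detainee).
Premise 2 is O(¬release_detainee → lock_door); since O(¬release_detainee), deontic closure gives O(lock_door).
Premise 3 is O(lock_door → revoke_amendment); since O(lock_door), deontic closure gives O(revoke_amendment).
So O(revoke_amendment) holds — revoke_amendment is obligatory. None of the other listed options is made obligatory by any chain of premises.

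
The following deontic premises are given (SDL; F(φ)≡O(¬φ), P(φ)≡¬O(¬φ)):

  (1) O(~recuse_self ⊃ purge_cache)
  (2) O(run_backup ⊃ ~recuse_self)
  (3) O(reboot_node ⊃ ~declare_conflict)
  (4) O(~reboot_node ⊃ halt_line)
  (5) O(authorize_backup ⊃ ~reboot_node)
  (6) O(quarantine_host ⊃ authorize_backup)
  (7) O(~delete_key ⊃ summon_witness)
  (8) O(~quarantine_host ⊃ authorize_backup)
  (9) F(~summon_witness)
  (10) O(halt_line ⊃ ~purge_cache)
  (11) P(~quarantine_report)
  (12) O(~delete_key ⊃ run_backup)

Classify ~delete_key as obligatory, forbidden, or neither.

Premises 6 and 8 cover both cases: O(quarantine_host ⊃ authorize_backup) and O(~quarantine_host ⊃ authorize_backup). Since quarantine_host ∨ ~quarantine_host is a tautology, O(authorize_backup) follows.
Applying K to premise 5 (O(authorize_backup ⊃ ~reboot_node)) and O(authorize_backup) yields O(~reboot_node).
Premise 4 is O(~reboot_node ⊃ halt_line); since O(~reboot_node), deontic closure gives O(halt_line).
From O(halt_line) and premise 10, O(halt_line ⊃ ~purge_cache), we obtain O(~purge_cache).
Premise 1, O(~recuse_self ⊃ purge_cache), contraposes to O(~purge_cache ⊃ recuse_self); with O(~purge_cache) we get O(recuse_self).
Premise 2, O(run_backup ⊃ ~recuse_self), contraposes to O(recuse_self ⊃ ~run_backup); with O(recuse_self) we get O(~run_backup).
The contrapositive of premise 12 (O(~delete_key ⊃ run_backup)) is O(~run_backup ⊃ delete_key), and O(~run_backup) is already established, so O(delete_key).
Premises 3, 7, 9, 11 do not contribute to this derivation.
Thus O(delete_key), which is F(~delete_key): ~delete_key is forbidden.

Forbidden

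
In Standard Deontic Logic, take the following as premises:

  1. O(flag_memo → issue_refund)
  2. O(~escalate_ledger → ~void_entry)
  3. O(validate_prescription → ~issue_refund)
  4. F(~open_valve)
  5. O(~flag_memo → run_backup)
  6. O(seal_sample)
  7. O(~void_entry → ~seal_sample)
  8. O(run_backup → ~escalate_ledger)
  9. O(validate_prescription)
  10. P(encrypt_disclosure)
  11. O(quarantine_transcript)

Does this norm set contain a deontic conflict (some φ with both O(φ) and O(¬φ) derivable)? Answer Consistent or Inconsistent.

Premise 6 states O(seal_sample) outright.
Premise 7, O(~void_entry → ~seal_sample), contraposes to O(seal_sample → void_entry); with O(seal_sample) we get O(void_entry).
Premise 2 is O(~escalate_ledger → ~void_entry); contrapositively O(void_entry → escalate_ledger). Since O(void_entry) holds, K gives O(escalate_ledger).
Premise 8 is O(run_backup → ~escalate_ledger); contrapositively O(escalate_ledger → ~run_backup). Since O(escalate_ledger) holds, K gives O(~run_backup).
Premise 5, O(~flag_memo → run_backup), contraposes to O(~run_backup → flag_memo); with O(~run_backup) we get O(flag_memo).
Premise 1 is O(flag_memo → issue_refund); since O(flag_memo), deontic closure gives O(issue_refund).
Premise 3, O(validate_prescription → ~issue_refund), contraposes to O(issue_refund → ~validate_prescription); with O(issue_refund) we get O(~validate_prescription).
Yet premise 9 states O(validate_prescription).
We now have both O(~validate_prescription) and O(validate_prescription) — validate_prescription is simultaneously obligatory and forbidden, violating the D-axiom.

Inconsistent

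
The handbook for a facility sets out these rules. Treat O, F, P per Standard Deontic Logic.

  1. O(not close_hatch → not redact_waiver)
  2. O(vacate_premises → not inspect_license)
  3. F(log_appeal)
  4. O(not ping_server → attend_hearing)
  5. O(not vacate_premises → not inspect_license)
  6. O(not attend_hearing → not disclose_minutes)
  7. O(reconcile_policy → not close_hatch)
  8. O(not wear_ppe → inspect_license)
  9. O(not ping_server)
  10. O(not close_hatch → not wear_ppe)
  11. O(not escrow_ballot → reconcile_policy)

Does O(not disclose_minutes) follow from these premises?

Premise 6 is O(not attend_hearing → not disclose_minutes), but O(not attend_hearing) is not derivable from the premises, so it does not yield O(not disclose_minutes).
No other premise forces O(not disclose_minutes). An ideal world satisfying every premise can still have not disclose_minutes false, so O(not disclose_minutes) is not derivable.

No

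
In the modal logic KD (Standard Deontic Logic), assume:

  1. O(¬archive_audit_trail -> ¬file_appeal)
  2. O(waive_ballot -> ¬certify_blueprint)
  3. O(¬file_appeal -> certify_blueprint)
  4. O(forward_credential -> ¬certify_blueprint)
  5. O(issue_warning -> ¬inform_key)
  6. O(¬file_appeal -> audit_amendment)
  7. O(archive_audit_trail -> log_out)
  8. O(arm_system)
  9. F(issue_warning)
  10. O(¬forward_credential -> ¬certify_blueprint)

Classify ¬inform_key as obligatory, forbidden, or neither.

Neither

Premise 5 is O(issue_warning -> ¬inform_key), but O(issue_warning) is not derivable from the premises, so it does not yield O(¬inform_key).
No premise or chain of K-axiom applications forces O(¬inform_key), and none forces O(inform_key). So ¬inform_key is neither obligatory nor forbidden under these norms.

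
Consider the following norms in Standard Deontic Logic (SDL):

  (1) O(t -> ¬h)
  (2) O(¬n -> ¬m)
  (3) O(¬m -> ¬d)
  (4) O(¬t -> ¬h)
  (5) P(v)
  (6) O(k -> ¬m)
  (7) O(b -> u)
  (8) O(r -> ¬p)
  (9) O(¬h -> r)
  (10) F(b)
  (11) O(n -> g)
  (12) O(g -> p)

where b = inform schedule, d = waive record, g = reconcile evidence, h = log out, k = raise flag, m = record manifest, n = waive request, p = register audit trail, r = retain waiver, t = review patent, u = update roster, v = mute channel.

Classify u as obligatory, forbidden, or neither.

Neither

Premise 7 is O(b -> u), but O(b) is not derivable from the premises, so it does not yield O(u).
No premise or chain of K-axiom applications forces O(u), and none forces O(¬u). So u is neither obligatory nor forbidden under these norms.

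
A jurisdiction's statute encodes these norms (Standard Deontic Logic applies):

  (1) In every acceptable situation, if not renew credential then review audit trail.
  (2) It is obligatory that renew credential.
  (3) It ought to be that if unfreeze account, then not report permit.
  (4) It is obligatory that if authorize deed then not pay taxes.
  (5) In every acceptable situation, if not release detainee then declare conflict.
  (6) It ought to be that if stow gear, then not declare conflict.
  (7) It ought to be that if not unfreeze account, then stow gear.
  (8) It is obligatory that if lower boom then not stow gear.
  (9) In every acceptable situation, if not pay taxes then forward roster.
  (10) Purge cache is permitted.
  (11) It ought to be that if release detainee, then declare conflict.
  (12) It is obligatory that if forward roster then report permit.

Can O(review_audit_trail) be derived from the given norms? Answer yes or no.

No

Premise 1 is O(¬renew_credential → review_audit_trail), but O(¬renew_credential) is not derivable from the premises, so it does not yield O(review_audit_trail).
No other premise forces O(review_audit_trail). An ideal world satisfying every premise can still have review_audit_trail false, so O(review_audit_trail) is not derivable.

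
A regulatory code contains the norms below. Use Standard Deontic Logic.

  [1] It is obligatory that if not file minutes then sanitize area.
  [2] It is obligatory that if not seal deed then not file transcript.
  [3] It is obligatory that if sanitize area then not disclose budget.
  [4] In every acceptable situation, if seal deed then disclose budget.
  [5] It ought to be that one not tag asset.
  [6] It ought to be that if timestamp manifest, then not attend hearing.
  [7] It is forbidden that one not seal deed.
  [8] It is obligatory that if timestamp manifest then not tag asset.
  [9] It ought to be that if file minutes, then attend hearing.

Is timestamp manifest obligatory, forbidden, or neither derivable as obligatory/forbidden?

Forbidden

Premise 7 is F(¬seal_deed), i.e. O(seal_deed).
With premise 4, O(seal_deed → disclose_budget), the K-axiom yields O(disclose_budget).
Premise 3 is O(sanitize_area → ¬disclose_budget); contrapositively O(disclose_budget → ¬sanitize_area). Since O(disclose_budget) holds, K gives O(¬sanitize_area).
Premise 1, O(¬file_minutes → sanitize_area), contraposes to O(¬sanitize_area → file_minutes); with O(¬sanitize_area) we get O(file_minutes).
Applying K to premise 9 (O(file_minutes → attend_hearing)) and O(file_minutes) yields O(attend_hearing).
Premise 6, O(timestamp_manifest → ¬attend_hearing), contraposes to O(attend_hearing → ¬timestamp_manifest); with O(attend_hearing) we get O(¬timestamp_manifest).
Premises 2, 5, 8 do not contribute to this derivation.
Thus O(¬timestamp_manifest), which is F(timestamp_manifest): timestamp_manifest is forbidden.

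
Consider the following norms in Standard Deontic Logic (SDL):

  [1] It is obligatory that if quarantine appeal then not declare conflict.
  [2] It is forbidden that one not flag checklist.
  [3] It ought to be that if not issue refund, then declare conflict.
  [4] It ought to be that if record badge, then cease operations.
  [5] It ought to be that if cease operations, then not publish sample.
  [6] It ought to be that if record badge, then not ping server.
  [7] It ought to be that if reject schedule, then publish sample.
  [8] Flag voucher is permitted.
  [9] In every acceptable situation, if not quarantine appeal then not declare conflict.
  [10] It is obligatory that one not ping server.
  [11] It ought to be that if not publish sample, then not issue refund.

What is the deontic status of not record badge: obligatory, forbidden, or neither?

Obligatory

Premises 9 and 1 cover both cases: O(¬quarantine_appeal → ¬declare_conflict) and O(quarantine_appeal → ¬declare_conflict). Since ¬quarantine_appeal ∨ quarantine_appeal is a tautology, O(¬declare_conflict) follows.
Premise 3, O(¬issue_refund → declare_conflict), contraposes to O(¬declare_conflict → issue_refund); with O(¬declare_conflict) we get O(issue_refund).
Premise 11 is O(¬publish_sample → ¬issue_refund); contrapositively O(issue_refund → publish_sample). Since O(issue_refund) holds, K gives O(publish_sample).
The contrapositive of premise 5 (O(cease_operations → ¬publish_sample)) is O(publish_sample → ¬cease_operations), and O(publish_sample) is already established, so O(¬cease_operations).
Premise 4 is O(record_badge → cease_operations); contrapositively O(¬cease_operations → ¬record_badge). Since O(¬cease_operations) holds, K gives O(¬record_badge).
Premises 2, 6, 7, 8, 10 do not contribute to this derivation.
Hence ¬record_badge is obligatory.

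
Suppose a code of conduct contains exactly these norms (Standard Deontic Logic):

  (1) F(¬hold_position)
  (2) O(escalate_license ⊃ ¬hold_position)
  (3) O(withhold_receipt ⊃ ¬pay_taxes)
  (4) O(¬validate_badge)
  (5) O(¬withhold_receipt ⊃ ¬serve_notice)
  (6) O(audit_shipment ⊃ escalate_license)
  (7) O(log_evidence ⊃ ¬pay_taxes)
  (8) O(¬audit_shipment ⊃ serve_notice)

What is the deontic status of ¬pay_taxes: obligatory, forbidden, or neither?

Obligatory

Premise 1 is F(¬hold_position), i.e. O(hold_position).
Premise 2 is O(escalate_license ⊃ ¬hold_position); contrapositively O(hold_position ⊃ ¬escalate_license). Since O(hold_position) holds, K gives O(¬escalate_license).
The contrapositive of premise 6 (O(audit_shipment ⊃ escalate_license)) is O(¬escalate_license ⊃ ¬audit_shipment), and O(¬escalate_license) is already established, so O(¬audit_shipment).
Applying K to premise 8 (O(¬audit_shipment ⊃ serve_notice)) and O(¬audit_shipment) yields O(serve_notice).
Premise 5, O(¬withhold_receipt ⊃ ¬serve_notice), contraposes to O(serve_notice ⊃ withhold_receipt); with O(serve_notice) we get O(withhold_receipt).
From O(withhold_receipt) and premise 3, O(withhold_receipt ⊃ ¬pay_taxes), we obtain O(¬pay_taxes).
Premises 4, 7 do not contribute to this derivation.
Hence ¬pay_taxes is obligatory.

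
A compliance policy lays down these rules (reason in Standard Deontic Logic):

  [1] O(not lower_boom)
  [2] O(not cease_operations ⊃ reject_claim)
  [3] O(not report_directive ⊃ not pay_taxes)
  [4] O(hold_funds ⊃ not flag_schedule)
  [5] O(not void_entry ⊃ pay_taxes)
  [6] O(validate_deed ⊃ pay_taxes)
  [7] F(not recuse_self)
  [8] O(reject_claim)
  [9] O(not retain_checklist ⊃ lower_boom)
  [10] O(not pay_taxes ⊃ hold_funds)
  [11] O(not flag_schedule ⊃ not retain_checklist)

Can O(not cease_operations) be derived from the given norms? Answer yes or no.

Premise 2 is O(not cease_operations ⊃ reject_claim); even if O(reject_claim) held, inferring O(not cease_operations) would be affirming the consequent — invalid.
No other premise forces O(not cease_operations). An ideal world satisfying every premise can still have not cease_operations false, so O(not cease_operations) is not derivable.

No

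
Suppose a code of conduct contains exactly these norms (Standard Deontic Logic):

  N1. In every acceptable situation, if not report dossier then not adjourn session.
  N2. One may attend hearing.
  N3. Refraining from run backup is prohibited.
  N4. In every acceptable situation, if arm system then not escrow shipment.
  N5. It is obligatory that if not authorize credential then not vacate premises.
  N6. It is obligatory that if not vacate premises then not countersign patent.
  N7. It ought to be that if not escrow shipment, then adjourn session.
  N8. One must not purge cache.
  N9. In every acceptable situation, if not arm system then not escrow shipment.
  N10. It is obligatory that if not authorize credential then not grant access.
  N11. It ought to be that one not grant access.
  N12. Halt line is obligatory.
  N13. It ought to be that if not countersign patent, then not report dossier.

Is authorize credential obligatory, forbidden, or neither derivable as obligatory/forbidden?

Obligatory

By case analysis on ¬arm_system: premise 9 gives O(¬arm_system → ¬escrow_shipment) and premise 4 gives O(arm_system → ¬escrow_shipment), so O(¬escrow_shipment) either way.
From O(¬escrow_shipment) and premise 7, O(¬escrow_shipment → adjourn_session), we obtain O(adjourn_session).
Premise 1 is O(¬report_dossier → ¬adjourn_session); contrapositively O(adjourn_session → report_dossier). Since O(adjourn_session) holds, K gives O(report_dossier).
Premise 13 is O(¬countersign_patent → ¬report_dossier); contrapositively O(report_dossier → countersign_patent). Since O(report_dossier) holds, K gives O(countersign_patent).
Premise 6 is O(¬vacate_premises → ¬countersign_patent); contrapositively O(countersign_patent → vacate_premises). Since O(countersign_patent) holds, K gives O(vacate_premises).
Premise 5, O(¬authorize_credential → ¬vacate_premises), contraposes to O(vacate_premises → authorize_credential); with O(vacate_premises) we get O(authorize_credential).
Premises 2, 3, 8, 10, 11, 12 do not contribute to this derivation.
Hence authorize_credential is obligatory.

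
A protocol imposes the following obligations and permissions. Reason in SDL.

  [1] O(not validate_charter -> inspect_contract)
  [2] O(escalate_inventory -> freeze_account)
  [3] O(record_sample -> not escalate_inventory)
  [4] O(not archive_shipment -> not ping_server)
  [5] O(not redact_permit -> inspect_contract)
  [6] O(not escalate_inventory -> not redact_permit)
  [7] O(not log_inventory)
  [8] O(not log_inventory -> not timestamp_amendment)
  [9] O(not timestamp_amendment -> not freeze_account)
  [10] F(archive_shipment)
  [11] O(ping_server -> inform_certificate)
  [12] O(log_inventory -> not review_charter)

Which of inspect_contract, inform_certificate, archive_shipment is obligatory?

inspect_contract

Premise 7 states O(not log_inventory) outright.
Applying K to premise 8 (O(not log_inventory -> not timestamp_amendment)) and O(not log_inventory) yields O(not timestamp_amendment).
Premise 9 is O(not timestamp_amendment -> not freeze_account); since O(not timestamp_amendment), deontic closure gives O(not freeze_account).
The contrapositive of premise 2 (O(escalate_inventory -> freeze_account)) is O(not freeze_account -> not escalate_inventory), and O(not freeze_account) is already established, so O(not escalate_inventory).
From O(not escalate_inventory) and premise 6, O(not escalate_inventory -> not redact_permit), we obtain O(not redact_permit).
Applying K to premise 5 (O(not redact_permit -> inspect_contract)) and O(not redact_permit) yields O(inspect_contract).
So O(inspect_contract) holds — inspect_contract is obligatory. None of the other listed options is made obligatory by any chain of premises.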